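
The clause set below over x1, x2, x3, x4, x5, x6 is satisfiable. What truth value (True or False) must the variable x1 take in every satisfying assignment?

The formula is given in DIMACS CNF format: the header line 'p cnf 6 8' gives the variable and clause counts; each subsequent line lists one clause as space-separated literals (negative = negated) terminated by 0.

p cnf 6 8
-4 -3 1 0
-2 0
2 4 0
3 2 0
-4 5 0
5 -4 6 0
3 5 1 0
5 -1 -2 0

Suppose x1 = False.
The clause (¬x2) is unit, so x2 = False.
The clause (x4) is unit, so x4 = True.
The clause (¬x3) is unit, so x3 = False.
That conflicts with the unit clause (x3).
So every satisfying assignment has x1 = True.

True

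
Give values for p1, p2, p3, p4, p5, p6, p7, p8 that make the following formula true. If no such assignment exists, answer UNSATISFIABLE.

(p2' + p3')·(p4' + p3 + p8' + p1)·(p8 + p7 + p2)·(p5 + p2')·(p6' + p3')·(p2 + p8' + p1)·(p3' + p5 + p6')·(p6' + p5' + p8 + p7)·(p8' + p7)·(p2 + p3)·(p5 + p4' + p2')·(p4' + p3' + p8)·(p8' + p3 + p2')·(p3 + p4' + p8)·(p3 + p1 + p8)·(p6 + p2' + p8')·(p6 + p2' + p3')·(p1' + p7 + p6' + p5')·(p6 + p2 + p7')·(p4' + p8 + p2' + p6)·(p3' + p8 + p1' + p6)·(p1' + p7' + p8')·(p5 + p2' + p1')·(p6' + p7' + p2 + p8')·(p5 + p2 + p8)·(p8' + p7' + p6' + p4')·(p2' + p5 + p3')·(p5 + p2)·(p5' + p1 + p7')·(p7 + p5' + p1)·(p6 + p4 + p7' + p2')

Case p2 = 1:
From the singleton clause (p3'), p3 = 0.
From the singleton clause (p5), p5 = 1.
From the singleton clause (p8'), p8 = 0.
From the singleton clause (p4'), p4 = 0.
From the singleton clause (p1), p1 = 1.
Case p6 = 0:
From the singleton clause (p7'), p7 = 0.
This assignment satisfies each clause.

p1 ↦ 1, p2 ↦ 1, p3 ↦ 0, p4 ↦ 0, p5 ↦ 1, p6 ↦ 0, p7 ↦ 0, p8 ↦ 0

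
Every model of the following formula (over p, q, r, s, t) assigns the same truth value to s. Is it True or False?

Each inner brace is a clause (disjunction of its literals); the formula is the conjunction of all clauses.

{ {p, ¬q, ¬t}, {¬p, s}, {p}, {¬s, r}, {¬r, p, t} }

True

Suppose s = False.
(¬p) alone gives p = False.
But (p) is also a unit clause — contradiction.
So every satisfying assignment has s = True.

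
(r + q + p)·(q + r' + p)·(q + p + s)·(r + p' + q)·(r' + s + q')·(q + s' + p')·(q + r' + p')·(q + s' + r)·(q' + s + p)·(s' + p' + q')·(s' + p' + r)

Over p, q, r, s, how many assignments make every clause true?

There are 2^4 = 16 truth assignments over (p, q, r, s).
Split on p. With p = 1, the clauses containing p are satisfied and p' drops from the rest; 1 of the 2^3 = 8 assignments to the other variables satisfy what remains.
With p = 0, by the same count on the reduced clause set, 2 assignments work.
(One model: p=F, q=T, r=F, s=T.)
Total: 1 + 2 = 3.

3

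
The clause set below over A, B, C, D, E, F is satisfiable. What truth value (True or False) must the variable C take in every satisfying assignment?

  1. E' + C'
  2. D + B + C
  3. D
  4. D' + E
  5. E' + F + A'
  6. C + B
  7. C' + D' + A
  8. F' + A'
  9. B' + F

False

Suppose C = 1.
The clause (E') is unit, so E = 0.
The clause (D) is unit, so D = 1.
That conflicts with the unit clause (D').
So every satisfying assignment has C = False.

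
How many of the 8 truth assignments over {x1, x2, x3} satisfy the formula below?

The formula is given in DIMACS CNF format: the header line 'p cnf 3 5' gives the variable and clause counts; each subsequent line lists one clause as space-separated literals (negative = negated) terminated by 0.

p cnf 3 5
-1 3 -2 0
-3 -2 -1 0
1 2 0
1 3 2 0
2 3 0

3

There are 2^3 = 8 truth assignments over (x1, x2, x3).
Check each against the 5 clauses (columns in the order x1, x2, x3):
  F F F  ✗ fails (x1 ∨ x2)
  F F T  ✗ fails (x1 ∨ x2)
  F T F  ✓ satisfies all
  F T T  ✓ satisfies all
  T F F  ✗ fails (x2 ∨ x3)
  T F T  ✓ satisfies all
  T T F  ✗ fails (¬x1 ∨ x3 ∨ ¬x2)
  T T T  ✗ fails (¬x3 ∨ ¬x2 ∨ ¬x1)
3 of the 8 rows are models.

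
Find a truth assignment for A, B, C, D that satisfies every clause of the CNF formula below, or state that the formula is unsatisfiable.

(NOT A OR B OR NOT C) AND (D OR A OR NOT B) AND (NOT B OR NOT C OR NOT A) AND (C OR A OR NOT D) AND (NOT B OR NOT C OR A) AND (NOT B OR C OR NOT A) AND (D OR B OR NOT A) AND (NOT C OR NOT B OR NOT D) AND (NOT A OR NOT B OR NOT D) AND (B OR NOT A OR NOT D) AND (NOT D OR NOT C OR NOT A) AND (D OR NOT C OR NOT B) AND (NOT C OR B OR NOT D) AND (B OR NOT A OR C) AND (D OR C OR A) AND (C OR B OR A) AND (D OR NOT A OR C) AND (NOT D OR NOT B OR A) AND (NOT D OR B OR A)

A ↦ false; B ↦ false; C ↦ true; D ↦ false

Try A = false.
Try D = false.
Unit clause (NOT B) forces B = false.
Unit clause (C) forces C = true.
All clauses are satisfied.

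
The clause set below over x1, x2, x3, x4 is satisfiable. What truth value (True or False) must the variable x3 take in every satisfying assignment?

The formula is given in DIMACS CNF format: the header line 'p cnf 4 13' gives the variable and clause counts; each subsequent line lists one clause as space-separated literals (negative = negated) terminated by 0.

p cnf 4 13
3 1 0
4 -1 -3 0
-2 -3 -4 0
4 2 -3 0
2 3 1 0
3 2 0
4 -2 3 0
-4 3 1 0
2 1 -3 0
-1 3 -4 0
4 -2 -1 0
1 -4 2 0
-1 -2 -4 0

Suppose x3 = False.
(x1) alone gives x1 = True.
(x2) alone gives x2 = True.
(x4) alone gives x4 = True.
But (¬x4) is also a unit clause — contradiction.
So every satisfying assignment has x3 = True.

True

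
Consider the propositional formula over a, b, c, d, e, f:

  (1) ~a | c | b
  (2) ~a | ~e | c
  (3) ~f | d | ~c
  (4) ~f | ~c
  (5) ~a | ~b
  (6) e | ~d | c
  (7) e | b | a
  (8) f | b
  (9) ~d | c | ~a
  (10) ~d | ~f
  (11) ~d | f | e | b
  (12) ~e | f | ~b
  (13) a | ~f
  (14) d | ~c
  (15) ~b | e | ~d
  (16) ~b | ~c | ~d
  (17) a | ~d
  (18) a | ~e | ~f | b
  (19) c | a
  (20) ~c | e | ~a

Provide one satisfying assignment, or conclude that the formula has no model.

Suppose f = 0.
Unit clause (b) forces b = 1.
Unit clause (~a) forces a = 0.
Unit clause (~e) forces e = 0.
Unit clause (~d) forces d = 0.
Unit clause (~c) forces c = 0.
Now (c) is unsatisfied and unit — conflict.
So f must be the other value — set f = 1.
Unit clause (~c) forces c = 0.
Unit clause (~d) forces d = 0.
Unit clause (a) forces a = 1.
Unit clause (b) forces b = 1.
Now (~b) is unsatisfied and unit — conflict.
Either choice for f ends in contradiction.

UNSATISFIABLE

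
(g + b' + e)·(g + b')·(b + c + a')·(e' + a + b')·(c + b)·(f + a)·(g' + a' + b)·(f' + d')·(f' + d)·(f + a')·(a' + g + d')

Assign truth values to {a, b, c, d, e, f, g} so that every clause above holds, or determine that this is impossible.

Suppose g = 1.
Suppose c = 1.
Suppose f = 1.
From the singleton clause (d'), d = 0.
But (d) is also a unit clause — contradiction.
That branch fails; take f = 0 instead.
From the singleton clause (a), a = 1.
But (a') is also a unit clause — contradiction.
Both values of f lead to a conflict.
That branch fails; take c = 0 instead.
From the singleton clause (b), b = 1.
Suppose e = 0.
Suppose f = 1.
From the singleton clause (d'), d = 0.
But (d) is also a unit clause — contradiction.
That branch fails; take f = 0 instead.
From the singleton clause (a), a = 1.
But (a') is also a unit clause — contradiction.
Both values of f lead to a conflict.
That branch fails; take e = 1 instead.
From the singleton clause (a), a = 1.
From the singleton clause (f), f = 1.
From the singleton clause (d'), d = 0.
But (d) is also a unit clause — contradiction.
Both values of e lead to a conflict.
Both values of c lead to a conflict.
That branch fails; take g = 0 instead.
From the singleton clause (b'), b = 0.
From the singleton clause (c), c = 1.
Suppose f = 1.
From the singleton clause (d'), d = 0.
But (d) is also a unit clause — contradiction.
That branch fails; take f = 0 instead.
From the singleton clause (a), a = 1.
But (a') is also a unit clause — contradiction.
Both values of f lead to a conflict.
Both values of g lead to a conflict.

UNSATISFIABLE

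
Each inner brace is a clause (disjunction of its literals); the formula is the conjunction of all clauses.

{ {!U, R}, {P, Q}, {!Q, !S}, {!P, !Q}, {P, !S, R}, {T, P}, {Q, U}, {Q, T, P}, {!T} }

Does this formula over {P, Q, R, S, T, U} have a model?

From the singleton clause (!T), T = false.
From the singleton clause (P), P = true.
From the singleton clause (!Q), Q = false.
From the singleton clause (U), U = true.
From the singleton clause (R), R = true.
Every clause is now satisfied; S is unconstrained.
A satisfying assignment: P: true,  Q: false,  R: true,  S: false,  T: false,  U: true.

Yes, satisfiable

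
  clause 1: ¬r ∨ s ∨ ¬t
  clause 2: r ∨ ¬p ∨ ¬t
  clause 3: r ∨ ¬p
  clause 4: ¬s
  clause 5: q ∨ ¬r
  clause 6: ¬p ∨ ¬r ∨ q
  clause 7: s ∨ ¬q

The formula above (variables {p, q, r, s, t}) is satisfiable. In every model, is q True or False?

Suppose q = True.
From the singleton clause (¬s), s = False.
But (s) is also a unit clause — contradiction.
So every satisfying assignment has q = False.

False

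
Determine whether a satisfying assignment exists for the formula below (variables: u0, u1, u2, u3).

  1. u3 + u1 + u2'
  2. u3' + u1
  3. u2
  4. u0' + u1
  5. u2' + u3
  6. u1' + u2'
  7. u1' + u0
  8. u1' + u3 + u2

From the singleton clause (u2), u2 = 1.
From the singleton clause (u3), u3 = 1.
From the singleton clause (u1), u1 = 1.
That conflicts with the unit clause (u1').
No assignment satisfies every clause.

Unsatisfiable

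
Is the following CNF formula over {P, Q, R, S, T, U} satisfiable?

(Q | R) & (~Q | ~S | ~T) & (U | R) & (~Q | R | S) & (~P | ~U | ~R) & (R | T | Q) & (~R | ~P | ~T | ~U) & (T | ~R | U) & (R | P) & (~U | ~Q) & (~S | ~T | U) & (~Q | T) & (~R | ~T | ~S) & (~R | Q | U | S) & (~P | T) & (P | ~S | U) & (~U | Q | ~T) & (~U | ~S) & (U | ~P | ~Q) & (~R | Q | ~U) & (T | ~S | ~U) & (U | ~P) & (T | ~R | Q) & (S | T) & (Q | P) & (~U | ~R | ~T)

Case Q = 1:
Unit clause (~U) forces U = 0.
Unit clause (R) forces R = 1.
Unit clause (T) forces T = 1.
Unit clause (~S) forces S = 0.
Unit clause (~P) forces P = 0.
All clauses are satisfied.
A satisfying assignment: P=0, Q=1, R=1, S=0, T=1, U=0.

Satisfiable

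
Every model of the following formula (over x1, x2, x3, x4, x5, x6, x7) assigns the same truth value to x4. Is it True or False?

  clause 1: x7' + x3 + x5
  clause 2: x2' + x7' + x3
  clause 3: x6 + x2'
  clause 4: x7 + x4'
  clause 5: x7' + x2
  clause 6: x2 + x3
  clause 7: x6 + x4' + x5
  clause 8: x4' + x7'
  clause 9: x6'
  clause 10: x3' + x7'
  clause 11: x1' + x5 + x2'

False

Suppose x4 = 1.
Unit clause (x7) forces x7 = 1.
But (x7') is also a unit clause — contradiction.
So every satisfying assignment has x4 = False.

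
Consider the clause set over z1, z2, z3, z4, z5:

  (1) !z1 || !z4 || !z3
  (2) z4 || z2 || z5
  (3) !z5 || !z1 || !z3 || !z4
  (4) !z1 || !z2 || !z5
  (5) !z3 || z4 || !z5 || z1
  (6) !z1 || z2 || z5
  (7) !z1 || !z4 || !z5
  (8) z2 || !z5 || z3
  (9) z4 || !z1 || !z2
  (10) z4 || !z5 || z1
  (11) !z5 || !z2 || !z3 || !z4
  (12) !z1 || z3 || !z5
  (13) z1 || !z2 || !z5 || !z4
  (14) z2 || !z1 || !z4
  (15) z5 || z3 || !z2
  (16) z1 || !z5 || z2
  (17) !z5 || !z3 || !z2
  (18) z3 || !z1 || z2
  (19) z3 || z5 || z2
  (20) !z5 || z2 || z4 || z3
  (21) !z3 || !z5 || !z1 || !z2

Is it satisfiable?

Suppose z1 = true.
Suppose z4 = false.
(!z2) alone gives z2 = false.
(z5) alone gives z5 = true.
(z3) alone gives z3 = true.
This assignment satisfies each clause.
A satisfying assignment: z1 ↦ true, z2 ↦ false, z3 ↦ true, z4 ↦ false, z5 ↦ true.

Yes, satisfiable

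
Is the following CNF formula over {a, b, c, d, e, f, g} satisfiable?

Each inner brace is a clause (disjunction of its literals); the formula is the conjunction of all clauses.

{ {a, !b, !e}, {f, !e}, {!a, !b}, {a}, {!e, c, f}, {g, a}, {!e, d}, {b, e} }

Yes

The clause (a) is unit, so a = true.
The clause (!b) is unit, so b = false.
The clause (e) is unit, so e = true.
The clause (f) is unit, so f = true.
The clause (d) is unit, so d = true.
Every clause is now satisfied; c, g are unconstrained.
A satisfying assignment: a: true, b: false, c: false, d: true, e: true, f: true, g: false.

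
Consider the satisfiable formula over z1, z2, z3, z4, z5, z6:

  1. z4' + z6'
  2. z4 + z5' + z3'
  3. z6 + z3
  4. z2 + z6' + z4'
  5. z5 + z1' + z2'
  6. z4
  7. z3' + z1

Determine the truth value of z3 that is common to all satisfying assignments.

True

Suppose z3 = 0.
Unit clause (z6) forces z6 = 1.
Unit clause (z4') forces z4 = 0.
Now (z4) is unsatisfied and unit — conflict.
So every satisfying assignment has z3 = True.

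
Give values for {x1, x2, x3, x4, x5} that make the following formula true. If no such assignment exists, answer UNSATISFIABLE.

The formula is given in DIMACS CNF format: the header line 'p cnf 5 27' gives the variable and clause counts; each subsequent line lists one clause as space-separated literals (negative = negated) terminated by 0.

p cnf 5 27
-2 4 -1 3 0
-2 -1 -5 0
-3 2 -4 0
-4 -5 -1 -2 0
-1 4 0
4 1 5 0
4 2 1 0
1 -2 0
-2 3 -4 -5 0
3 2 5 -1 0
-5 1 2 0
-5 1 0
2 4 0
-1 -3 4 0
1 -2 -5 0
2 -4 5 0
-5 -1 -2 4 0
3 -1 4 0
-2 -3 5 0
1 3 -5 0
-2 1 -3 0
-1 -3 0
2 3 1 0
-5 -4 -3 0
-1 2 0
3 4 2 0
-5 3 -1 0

x1=True,  x2=True,  x3=False,  x4=True,  x5=False

Branch on x1: set x1 = True.
Unit clause (x4) forces x4 = True.
Unit clause (¬x3) forces x3 = False.
Unit clause (x2) forces x2 = True.
Unit clause (¬x5) forces x5 = False.
All clauses are satisfied.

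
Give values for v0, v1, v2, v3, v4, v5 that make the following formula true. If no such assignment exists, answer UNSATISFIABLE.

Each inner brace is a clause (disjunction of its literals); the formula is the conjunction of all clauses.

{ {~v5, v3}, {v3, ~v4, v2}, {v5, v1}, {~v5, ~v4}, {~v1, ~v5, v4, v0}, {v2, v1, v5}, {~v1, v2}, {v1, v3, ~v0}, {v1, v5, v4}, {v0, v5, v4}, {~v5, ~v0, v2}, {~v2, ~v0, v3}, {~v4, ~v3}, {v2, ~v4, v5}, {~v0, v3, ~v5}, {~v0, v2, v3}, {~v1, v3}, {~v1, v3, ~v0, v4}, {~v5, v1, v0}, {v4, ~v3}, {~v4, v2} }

Branch on v5: set v5 = 0.
(v1) alone gives v1 = 1.
(v2) alone gives v2 = 1.
(v3) alone gives v3 = 1.
(~v4) alone gives v4 = 0.
But (v4) is also a unit clause — contradiction.
So v5 must be the other value — set v5 = 1.
(v3) alone gives v3 = 1.
(~v4) alone gives v4 = 0.
But (v4) is also a unit clause — contradiction.
Either choice for v5 ends in contradiction.

UNSATISFIABLE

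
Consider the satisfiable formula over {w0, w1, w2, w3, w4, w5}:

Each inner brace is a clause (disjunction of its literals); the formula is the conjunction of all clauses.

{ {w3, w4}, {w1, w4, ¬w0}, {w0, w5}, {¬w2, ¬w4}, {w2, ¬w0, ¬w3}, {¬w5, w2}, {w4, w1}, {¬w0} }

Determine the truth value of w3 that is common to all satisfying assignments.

True

Suppose w3 = False.
From the singleton clause (w4), w4 = True.
From the singleton clause (¬w2), w2 = False.
From the singleton clause (¬w5), w5 = False.
From the singleton clause (w0), w0 = True.
That conflicts with the unit clause (¬w0).
So every satisfying assignment has w3 = True.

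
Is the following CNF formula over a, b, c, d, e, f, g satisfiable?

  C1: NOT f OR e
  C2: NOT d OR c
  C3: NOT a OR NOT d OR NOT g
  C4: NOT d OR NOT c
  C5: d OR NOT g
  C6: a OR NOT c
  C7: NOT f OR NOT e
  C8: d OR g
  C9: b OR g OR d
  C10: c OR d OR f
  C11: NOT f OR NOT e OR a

No, unsatisfiable

Branch on f: set f = false.
Branch on d: set d = false.
The clause (NOT g) is unit, so g = false.
That conflicts with the unit clause (g).
That branch fails; take d = true instead.
The clause (c) is unit, so c = true.
That conflicts with the unit clause (NOT c).
Neither d = true nor d = false works.
That branch fails; take f = true instead.
The clause (e) is unit, so e = true.
That conflicts with the unit clause (NOT e).
Neither f = true nor f = false works.
No assignment satisfies every clause.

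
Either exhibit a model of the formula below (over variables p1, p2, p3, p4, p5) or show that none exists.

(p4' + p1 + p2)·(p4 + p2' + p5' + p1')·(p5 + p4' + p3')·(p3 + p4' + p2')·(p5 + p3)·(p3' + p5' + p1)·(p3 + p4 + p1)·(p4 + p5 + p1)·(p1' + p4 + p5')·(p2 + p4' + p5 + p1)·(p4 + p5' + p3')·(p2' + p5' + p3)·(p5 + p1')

Case p5 = 1:
Case p3 = 1:
The clause (p1) is unit, so p1 = 1.
The clause (p4) is unit, so p4 = 1.
No clause remains; p2 is free.

p1=1; p2=1; p3=1; p4=1; p5=1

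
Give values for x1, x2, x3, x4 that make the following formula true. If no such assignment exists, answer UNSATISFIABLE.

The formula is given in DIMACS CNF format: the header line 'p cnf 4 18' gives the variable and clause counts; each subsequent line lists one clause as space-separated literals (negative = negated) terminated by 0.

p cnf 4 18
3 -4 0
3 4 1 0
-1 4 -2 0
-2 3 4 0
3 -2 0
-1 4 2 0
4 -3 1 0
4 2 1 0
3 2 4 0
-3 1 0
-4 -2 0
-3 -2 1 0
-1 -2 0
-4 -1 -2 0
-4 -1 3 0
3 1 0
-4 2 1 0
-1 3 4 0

x1: True, x2: False, x3: True, x4: True

Case x3 = True:
(x1) alone gives x1 = True.
(¬x2) alone gives x2 = False.
(x4) alone gives x4 = True.
This assignment satisfies each clause.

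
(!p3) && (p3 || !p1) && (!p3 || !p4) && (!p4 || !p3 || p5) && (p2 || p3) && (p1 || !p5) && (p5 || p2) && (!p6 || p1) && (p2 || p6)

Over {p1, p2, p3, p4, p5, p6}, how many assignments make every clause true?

There are 2^6 = 64 truth assignments over (p1, p2, p3, p4, p5, p6).
Split on p2. With p2 = true, the clauses containing p2 are satisfied and !p2 drops from the rest; 2 of the 2^5 = 32 assignments to the other variables satisfy what remains.
With p2 = false, by the same count on the reduced clause set, 0 assignments work.
(One model: p1=F, p2=T, p3=F, p4=F, p5=F, p6=F.)
Total: 2 + 0 = 2.

2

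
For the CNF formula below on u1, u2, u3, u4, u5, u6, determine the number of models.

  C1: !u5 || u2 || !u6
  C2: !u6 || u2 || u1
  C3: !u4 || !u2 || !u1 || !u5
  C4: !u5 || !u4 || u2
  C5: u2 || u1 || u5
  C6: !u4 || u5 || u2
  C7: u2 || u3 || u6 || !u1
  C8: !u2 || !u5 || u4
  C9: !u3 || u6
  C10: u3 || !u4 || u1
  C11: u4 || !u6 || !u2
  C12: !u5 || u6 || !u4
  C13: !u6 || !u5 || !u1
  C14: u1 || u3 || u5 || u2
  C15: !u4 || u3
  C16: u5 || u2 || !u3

There are 2^6 = 64 truth assignments over (u1, u2, u3, u4, u5, u6).
Split on u1. With u1 = true, the clauses containing u1 are satisfied and !u1 drops from the rest; 3 of the 2^5 = 32 assignments to the other variables satisfy what remains.
With u1 = false, by the same count on the reduced clause set, 4 assignments work.
(One model: u1=F, u2=F, u3=F, u4=F, u5=T, u6=F.)
Total: 3 + 4 = 7.

7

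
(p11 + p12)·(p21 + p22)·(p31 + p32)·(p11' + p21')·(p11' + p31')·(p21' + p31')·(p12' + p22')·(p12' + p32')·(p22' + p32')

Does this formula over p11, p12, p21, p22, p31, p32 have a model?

Branch on p11: set p11 = 1.
The clause (p21') is unit, so p21 = 0.
The clause (p22) is unit, so p22 = 1.
The clause (p31') is unit, so p31 = 0.
The clause (p32) is unit, so p32 = 1.
Now (p32') is unsatisfied and unit — conflict.
So p11 must be the other value — set p11 = 0.
The clause (p12) is unit, so p12 = 1.
The clause (p22') is unit, so p22 = 0.
The clause (p21) is unit, so p21 = 1.
The clause (p31') is unit, so p31 = 0.
The clause (p32) is unit, so p32 = 1.
Now (p32') is unsatisfied and unit — conflict.
Neither p11 = 1 nor p11 = 0 works.
No assignment satisfies every clause.

Unsatisfiable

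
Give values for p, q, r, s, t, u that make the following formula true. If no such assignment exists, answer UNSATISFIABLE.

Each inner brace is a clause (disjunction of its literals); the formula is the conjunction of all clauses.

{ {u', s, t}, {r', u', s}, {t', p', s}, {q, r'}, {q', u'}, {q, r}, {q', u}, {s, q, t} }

Suppose q = 1.
The clause (u') is unit, so u = 0.
Now (u) is unsatisfied and unit — conflict.
That branch fails; take q = 0 instead.
The clause (r') is unit, so r = 0.
Now (r) is unsatisfied and unit — conflict.
Either choice for q ends in contradiction.

UNSATISFIABLE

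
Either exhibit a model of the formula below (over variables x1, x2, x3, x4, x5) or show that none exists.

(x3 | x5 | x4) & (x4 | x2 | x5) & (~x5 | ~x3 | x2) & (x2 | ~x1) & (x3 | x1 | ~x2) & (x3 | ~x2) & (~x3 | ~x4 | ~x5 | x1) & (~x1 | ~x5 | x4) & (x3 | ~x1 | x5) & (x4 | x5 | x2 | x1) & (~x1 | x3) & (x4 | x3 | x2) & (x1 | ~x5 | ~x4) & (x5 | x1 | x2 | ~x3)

Case x2 = 1:
Unit clause (x3) forces x3 = 1.
Case x4 = 1:
Case x5 = 0:
Every clause is now satisfied; x1 is unconstrained.

x1=1,  x2=1,  x3=1,  x4=1,  x5=0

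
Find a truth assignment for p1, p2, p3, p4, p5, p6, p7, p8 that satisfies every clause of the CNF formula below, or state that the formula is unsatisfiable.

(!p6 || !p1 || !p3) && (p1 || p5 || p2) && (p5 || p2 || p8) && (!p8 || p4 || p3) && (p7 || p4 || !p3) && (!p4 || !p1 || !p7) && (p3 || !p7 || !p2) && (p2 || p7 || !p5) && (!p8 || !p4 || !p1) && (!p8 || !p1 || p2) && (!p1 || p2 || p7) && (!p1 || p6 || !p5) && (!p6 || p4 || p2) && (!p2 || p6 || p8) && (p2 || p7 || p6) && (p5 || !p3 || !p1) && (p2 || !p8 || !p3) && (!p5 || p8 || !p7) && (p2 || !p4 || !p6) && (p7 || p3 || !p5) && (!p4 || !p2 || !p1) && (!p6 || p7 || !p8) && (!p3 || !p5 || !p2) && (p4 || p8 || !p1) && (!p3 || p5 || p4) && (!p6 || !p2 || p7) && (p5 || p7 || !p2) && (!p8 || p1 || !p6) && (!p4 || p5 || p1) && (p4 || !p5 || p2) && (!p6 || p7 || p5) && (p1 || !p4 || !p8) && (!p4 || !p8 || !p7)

Branch on p6: set p6 = false.
Branch on p1: set p1 = false.
Branch on p5: set p5 = true.
Branch on p2: set p2 = true.
(p8) alone gives p8 = true.
(!p3) alone gives p3 = false.
(p4) alone gives p4 = true.
But (!p4) is also a unit clause — contradiction.
So p2 must be the other value — set p2 = false.
(p7) alone gives p7 = true.
(p8) alone gives p8 = true.
(!p3) alone gives p3 = false.
(p4) alone gives p4 = true.
But (!p4) is also a unit clause — contradiction.
Either choice for p2 ends in contradiction.
So p5 must be the other value — set p5 = false.
(p2) alone gives p2 = true.
(p8) alone gives p8 = true.
(p7) alone gives p7 = true.
(p3) alone gives p3 = true.
(p4) alone gives p4 = true.
But (!p4) is also a unit clause — contradiction.
Either choice for p5 ends in contradiction.
So p1 must be the other value — set p1 = true.
(!p5) alone gives p5 = false.
(!p3) alone gives p3 = false.
Branch on p2: set p2 = true.
(!p7) alone gives p7 = false.
But (p7) is also a unit clause — contradiction.
So p2 must be the other value — set p2 = false.
(p8) alone gives p8 = true.
But (!p8) is also a unit clause — contradiction.
Either choice for p2 ends in contradiction.
Either choice for p1 ends in contradiction.
So p6 must be the other value — set p6 = true.
Branch on p1: set p1 = false.
(!p8) alone gives p8 = false.
Branch on p5: set p5 = true.
(!p7) alone gives p7 = false.
(p2) alone gives p2 = true.
But (!p2) is also a unit clause — contradiction.
So p5 must be the other value — set p5 = false.
(p2) alone gives p2 = true.
(p7) alone gives p7 = true.
(p3) alone gives p3 = true.
(p4) alone gives p4 = true.
But (!p4) is also a unit clause — contradiction.
Either choice for p5 ends in contradiction.
So p1 must be the other value — set p1 = true.
(!p3) alone gives p3 = false.
Branch on p8: set p8 = false.
(p4) alone gives p4 = true.
(!p7) alone gives p7 = false.
(p2) alone gives p2 = true.
But (!p2) is also a unit clause — contradiction.
So p8 must be the other value — set p8 = true.
(p4) alone gives p4 = true.
But (!p4) is also a unit clause — contradiction.
Either choice for p8 ends in contradiction.
Either choice for p1 ends in contradiction.
Either choice for p6 ends in contradiction.

UNSATISFIABLE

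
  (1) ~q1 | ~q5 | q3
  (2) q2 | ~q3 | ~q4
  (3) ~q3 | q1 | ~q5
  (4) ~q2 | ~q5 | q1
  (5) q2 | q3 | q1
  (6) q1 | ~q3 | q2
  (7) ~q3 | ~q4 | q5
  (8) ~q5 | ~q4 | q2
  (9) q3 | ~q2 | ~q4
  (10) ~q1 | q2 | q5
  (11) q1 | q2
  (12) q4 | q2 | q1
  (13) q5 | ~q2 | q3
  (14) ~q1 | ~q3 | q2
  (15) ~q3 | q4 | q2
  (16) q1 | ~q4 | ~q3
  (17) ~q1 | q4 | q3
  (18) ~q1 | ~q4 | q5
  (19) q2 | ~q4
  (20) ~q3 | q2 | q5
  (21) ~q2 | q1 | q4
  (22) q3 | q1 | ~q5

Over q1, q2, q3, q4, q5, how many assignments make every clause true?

There are 2^5 = 32 truth assignments over (q1, q2, q3, q4, q5).
Split on q1. With q1 = 1, the clauses containing q1 are satisfied and ~q1 drops from the rest; 3 of the 2^4 = 16 assignments to the other variables satisfy what remains.
With q1 = 0, by the same count on the reduced clause set, 0 assignments work.
Total: 3 + 0 = 3.

3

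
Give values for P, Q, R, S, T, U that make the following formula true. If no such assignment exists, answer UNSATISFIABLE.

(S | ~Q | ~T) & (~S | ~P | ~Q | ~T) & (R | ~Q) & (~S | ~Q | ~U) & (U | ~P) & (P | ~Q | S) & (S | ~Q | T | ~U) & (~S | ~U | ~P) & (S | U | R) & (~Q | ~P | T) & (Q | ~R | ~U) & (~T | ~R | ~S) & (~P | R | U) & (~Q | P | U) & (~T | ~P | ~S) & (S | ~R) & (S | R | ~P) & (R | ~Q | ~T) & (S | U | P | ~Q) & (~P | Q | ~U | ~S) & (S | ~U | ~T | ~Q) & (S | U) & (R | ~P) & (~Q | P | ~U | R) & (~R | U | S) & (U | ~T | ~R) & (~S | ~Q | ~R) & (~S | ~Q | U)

P=0; Q=0; R=0; S=0; T=0; U=1

Case R = 0:
(~Q) alone gives Q = 0.
(~P) alone gives P = 0.
Case S = 0:
(U) alone gives U = 1.
Every clause is now satisfied; T is unconstrained.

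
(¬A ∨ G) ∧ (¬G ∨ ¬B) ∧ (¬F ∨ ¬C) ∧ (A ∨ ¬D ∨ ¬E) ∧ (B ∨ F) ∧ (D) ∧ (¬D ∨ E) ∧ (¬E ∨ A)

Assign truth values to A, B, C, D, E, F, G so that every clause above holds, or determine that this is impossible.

A=True,  B=False,  C=False,  D=True,  E=True,  F=True,  G=True

The clause (D) is unit, so D = True.
The clause (E) is unit, so E = True.
The clause (A) is unit, so A = True.
The clause (G) is unit, so G = True.
The clause (¬B) is unit, so B = False.
The clause (F) is unit, so F = True.
The clause (¬C) is unit, so C = False.
This assignment satisfies each clause.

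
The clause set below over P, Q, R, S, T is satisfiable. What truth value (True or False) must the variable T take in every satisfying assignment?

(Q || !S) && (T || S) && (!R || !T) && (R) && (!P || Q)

Suppose T = true.
From the singleton clause (!R), R = false.
Now (R) is unsatisfied and unit — conflict.
So every satisfying assignment has T = False.

False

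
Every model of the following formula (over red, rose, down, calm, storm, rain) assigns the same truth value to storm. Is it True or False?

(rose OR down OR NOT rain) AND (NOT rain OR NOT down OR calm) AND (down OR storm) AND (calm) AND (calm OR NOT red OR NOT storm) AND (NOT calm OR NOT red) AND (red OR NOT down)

Suppose storm = false.
The clause (down) is unit, so down = true.
The clause (calm) is unit, so calm = true.
The clause (NOT red) is unit, so red = false.
That conflicts with the unit clause (red).
So every satisfying assignment has storm = True.

True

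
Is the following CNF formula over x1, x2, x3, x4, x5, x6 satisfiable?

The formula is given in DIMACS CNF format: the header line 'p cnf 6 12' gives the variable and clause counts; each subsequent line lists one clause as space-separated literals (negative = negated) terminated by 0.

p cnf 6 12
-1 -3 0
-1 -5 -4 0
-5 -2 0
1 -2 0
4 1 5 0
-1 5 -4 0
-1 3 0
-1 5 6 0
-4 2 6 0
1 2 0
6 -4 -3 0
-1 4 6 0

No

Branch on x1: set x1 = False.
(¬x2) alone gives x2 = False.
Now (x2) is unsatisfied and unit — conflict.
Backtrack on x1: now try x1 = True.
(¬x3) alone gives x3 = False.
Now (x3) is unsatisfied and unit — conflict.
Both values of x1 lead to a conflict.
No assignment satisfies every clause.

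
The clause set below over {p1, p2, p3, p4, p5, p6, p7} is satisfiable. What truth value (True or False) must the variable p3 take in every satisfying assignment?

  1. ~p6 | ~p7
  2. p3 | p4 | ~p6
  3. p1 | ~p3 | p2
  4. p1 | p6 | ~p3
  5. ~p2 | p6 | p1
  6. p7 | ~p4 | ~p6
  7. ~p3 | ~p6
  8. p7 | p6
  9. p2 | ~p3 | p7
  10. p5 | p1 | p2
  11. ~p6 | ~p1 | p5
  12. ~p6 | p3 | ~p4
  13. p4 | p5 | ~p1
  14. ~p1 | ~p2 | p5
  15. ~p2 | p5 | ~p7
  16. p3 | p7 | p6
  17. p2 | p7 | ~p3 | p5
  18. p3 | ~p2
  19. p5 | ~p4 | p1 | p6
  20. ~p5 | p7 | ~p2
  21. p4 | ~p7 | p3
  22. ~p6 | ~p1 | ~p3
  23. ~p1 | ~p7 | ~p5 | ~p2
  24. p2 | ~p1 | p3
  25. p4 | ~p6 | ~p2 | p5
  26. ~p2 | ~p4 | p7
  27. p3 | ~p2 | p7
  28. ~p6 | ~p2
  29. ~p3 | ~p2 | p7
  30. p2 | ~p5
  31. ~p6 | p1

True

Suppose p3 = 0.
(~p2) alone gives p2 = 0.
(~p1) alone gives p1 = 0.
(p5) alone gives p5 = 1.
That conflicts with the unit clause (~p5).
So every satisfying assignment has p3 = True.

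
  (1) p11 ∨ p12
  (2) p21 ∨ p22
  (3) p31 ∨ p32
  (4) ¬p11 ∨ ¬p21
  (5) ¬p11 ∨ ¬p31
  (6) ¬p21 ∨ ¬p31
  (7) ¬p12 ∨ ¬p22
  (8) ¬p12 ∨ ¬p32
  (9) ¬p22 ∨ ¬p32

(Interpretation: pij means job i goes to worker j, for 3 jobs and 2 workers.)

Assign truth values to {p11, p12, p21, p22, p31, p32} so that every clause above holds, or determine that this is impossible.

UNSATISFIABLE

Suppose p11 = True.
Unit clause (¬p21) forces p21 = False.
Unit clause (p22) forces p22 = True.
Unit clause (¬p31) forces p31 = False.
Unit clause (p32) forces p32 = True.
But (¬p32) is also a unit clause — contradiction.
Backtrack on p11: now try p11 = False.
Unit clause (p12) forces p12 = True.
Unit clause (¬p22) forces p22 = False.
Unit clause (p21) forces p21 = True.
Unit clause (¬p31) forces p31 = False.
Unit clause (p32) forces p32 = True.
But (¬p32) is also a unit clause — contradiction.
Either choice for p11 ends in contradiction.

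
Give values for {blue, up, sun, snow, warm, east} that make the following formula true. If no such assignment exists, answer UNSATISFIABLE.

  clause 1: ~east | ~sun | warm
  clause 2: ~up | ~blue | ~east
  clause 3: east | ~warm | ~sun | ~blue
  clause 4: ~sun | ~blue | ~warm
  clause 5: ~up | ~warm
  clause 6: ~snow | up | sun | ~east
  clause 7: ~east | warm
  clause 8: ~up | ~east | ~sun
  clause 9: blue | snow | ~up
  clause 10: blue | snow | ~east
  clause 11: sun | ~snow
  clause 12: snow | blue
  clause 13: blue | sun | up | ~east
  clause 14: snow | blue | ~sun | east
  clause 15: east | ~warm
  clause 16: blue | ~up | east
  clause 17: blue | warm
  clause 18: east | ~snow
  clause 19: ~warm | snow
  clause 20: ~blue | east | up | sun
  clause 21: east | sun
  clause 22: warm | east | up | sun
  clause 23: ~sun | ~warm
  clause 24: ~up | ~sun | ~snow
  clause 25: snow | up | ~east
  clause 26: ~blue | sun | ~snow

Case up = 0:
Case east = 0:
From the singleton clause (~warm), warm = 0.
From the singleton clause (blue), blue = 1.
From the singleton clause (~snow), snow = 0.
From the singleton clause (sun), sun = 1.
Every clause now holds.

blue: 1, up: 0, sun: 1, snow: 0, warm: 0, east: 0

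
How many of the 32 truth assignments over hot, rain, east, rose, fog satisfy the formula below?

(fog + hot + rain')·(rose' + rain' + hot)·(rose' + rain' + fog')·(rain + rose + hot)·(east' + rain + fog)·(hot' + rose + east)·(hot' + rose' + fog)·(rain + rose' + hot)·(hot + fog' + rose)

There are 2^5 = 32 truth assignments over (hot, rain, east, rose, fog).
Split on rose. With rose = 1, the clauses containing rose are satisfied and rose' drops from the rest; 2 of the 2^4 = 16 assignments to the other variables satisfy what remains.
With rose = 0, by the same count on the reduced clause set, 3 assignments work.
Total: 2 + 3 = 5.

5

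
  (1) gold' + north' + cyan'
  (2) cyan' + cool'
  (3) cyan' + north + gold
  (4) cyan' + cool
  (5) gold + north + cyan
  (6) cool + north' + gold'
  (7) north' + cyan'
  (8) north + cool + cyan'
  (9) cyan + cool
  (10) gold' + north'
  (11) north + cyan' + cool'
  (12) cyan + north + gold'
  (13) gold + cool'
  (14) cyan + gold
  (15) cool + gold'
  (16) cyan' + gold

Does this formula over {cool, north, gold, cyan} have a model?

Unsatisfiable

Branch on cyan: set cyan = 0.
Unit clause (cool) forces cool = 1.
Unit clause (gold) forces gold = 1.
Unit clause (north') forces north = 0.
But (north) is also a unit clause — contradiction.
So cyan must be the other value — set cyan = 1.
Unit clause (cool') forces cool = 0.
But (cool) is also a unit clause — contradiction.
Both values of cyan lead to a conflict.
No assignment satisfies every clause.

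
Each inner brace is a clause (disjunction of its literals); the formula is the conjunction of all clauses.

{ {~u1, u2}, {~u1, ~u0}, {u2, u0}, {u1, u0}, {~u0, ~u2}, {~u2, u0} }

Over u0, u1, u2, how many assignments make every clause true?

1

There are 2^3 = 8 truth assignments over (u0, u1, u2).
Check each against the 6 clauses (columns in the order u0, u1, u2):
  F F F  ✗ fails (u2 | u0)
  F F T  ✗ fails (u1 | u0)
  F T F  ✗ fails (~u1 | u2)
  F T T  ✗ fails (~u2 | u0)
  T F F  ✓ satisfies all
  T F T  ✗ fails (~u0 | ~u2)
  T T F  ✗ fails (~u1 | u2)
  T T T  ✗ fails (~u1 | ~u0)
1 of the 8 rows is a model.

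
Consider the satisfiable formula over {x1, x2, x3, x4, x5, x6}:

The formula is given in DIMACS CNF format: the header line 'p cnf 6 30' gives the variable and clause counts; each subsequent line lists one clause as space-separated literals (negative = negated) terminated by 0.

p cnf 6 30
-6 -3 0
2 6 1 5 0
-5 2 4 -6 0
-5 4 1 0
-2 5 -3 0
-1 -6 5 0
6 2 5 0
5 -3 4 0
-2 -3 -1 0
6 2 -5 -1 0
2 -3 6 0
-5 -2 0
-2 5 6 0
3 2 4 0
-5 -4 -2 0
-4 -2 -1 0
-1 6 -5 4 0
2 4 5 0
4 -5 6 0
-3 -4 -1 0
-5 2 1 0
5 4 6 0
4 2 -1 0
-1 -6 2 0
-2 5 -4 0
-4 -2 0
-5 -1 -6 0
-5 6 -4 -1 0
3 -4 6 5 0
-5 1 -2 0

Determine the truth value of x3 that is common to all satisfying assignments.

False

Suppose x3 = True.
(¬x6) alone gives x6 = False.
(x2) alone gives x2 = True.
(x5) alone gives x5 = True.
That conflicts with the unit clause (¬x5).
So every satisfying assignment has x3 = False.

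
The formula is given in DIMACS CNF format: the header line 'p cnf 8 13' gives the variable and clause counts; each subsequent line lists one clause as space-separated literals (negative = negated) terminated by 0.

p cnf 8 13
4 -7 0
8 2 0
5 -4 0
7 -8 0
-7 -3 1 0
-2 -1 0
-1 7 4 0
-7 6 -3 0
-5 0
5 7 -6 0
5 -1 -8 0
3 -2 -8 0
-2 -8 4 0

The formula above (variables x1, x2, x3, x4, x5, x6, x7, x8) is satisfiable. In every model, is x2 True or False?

Suppose x2 = False.
(x8) alone gives x8 = True.
(x7) alone gives x7 = True.
(x4) alone gives x4 = True.
(x5) alone gives x5 = True.
That conflicts with the unit clause (¬x5).
So every satisfying assignment has x2 = True.

True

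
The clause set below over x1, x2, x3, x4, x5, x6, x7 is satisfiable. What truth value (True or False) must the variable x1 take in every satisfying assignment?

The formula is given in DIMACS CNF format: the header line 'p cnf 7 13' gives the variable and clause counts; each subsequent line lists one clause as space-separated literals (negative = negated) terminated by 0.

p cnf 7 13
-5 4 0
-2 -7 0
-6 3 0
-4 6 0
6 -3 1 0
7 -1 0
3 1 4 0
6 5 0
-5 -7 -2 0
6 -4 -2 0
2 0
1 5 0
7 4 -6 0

Suppose x1 = True.
The clause (x7) is unit, so x7 = True.
The clause (¬x2) is unit, so x2 = False.
That conflicts with the unit clause (x2).
So every satisfying assignment has x1 = False.

False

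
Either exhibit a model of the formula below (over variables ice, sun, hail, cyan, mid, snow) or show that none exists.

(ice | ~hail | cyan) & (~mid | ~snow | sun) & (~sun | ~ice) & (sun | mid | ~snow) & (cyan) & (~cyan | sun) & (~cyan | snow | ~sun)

ice: 0,  sun: 1,  hail: 0,  cyan: 1,  mid: 1,  snow: 1

The clause (cyan) is unit, so cyan = 1.
The clause (sun) is unit, so sun = 1.
The clause (~ice) is unit, so ice = 0.
The clause (snow) is unit, so snow = 1.
All clauses hold; hail, mid can take either value.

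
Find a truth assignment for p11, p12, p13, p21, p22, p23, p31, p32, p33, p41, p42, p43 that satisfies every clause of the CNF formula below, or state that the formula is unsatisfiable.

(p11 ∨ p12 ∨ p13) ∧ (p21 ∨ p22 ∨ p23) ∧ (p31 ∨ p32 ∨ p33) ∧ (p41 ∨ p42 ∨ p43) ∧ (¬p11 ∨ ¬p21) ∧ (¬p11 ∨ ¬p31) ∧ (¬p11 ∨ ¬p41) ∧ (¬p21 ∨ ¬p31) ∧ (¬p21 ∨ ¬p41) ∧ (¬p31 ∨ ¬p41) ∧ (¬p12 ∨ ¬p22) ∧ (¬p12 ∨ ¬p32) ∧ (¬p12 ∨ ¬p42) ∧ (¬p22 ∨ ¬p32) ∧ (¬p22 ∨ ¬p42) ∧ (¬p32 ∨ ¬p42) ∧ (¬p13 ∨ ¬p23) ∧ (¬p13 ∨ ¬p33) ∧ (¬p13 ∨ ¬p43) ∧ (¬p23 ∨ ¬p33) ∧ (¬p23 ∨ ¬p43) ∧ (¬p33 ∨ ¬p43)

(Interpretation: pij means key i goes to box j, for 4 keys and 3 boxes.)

UNSATISFIABLE

Try p11 = False.
Try p12 = True.
From the singleton clause (¬p22), p22 = False.
From the singleton clause (¬p32), p32 = False.
From the singleton clause (¬p42), p42 = False.
Try p21 = True.
From the singleton clause (¬p31), p31 = False.
From the singleton clause (p33), p33 = True.
From the singleton clause (¬p41), p41 = False.
From the singleton clause (p43), p43 = True.
But (¬p43) is also a unit clause — contradiction.
That branch fails; take p21 = False instead.
From the singleton clause (p23), p23 = True.
From the singleton clause (¬p13), p13 = False.
From the singleton clause (¬p33), p33 = False.
From the singleton clause (p31), p31 = True.
From the singleton clause (¬p41), p41 = False.
From the singleton clause (p43), p43 = True.
But (¬p43) is also a unit clause — contradiction.
Either choice for p21 ends in contradiction.
That branch fails; take p12 = False instead.
From the singleton clause (p13), p13 = True.
From the singleton clause (¬p23), p23 = False.
From the singleton clause (¬p33), p33 = False.
From the singleton clause (¬p43), p43 = False.
Try p21 = True.
From the singleton clause (¬p31), p31 = False.
From the singleton clause (p32), p32 = True.
From the singleton clause (¬p41), p41 = False.
From the singleton clause (p42), p42 = True.
But (¬p42) is also a unit clause — contradiction.
That branch fails; take p21 = False instead.
From the singleton clause (p22), p22 = True.
From the singleton clause (¬p32), p32 = False.
From the singleton clause (p31), p31 = True.
From the singleton clause (¬p41), p41 = False.
From the singleton clause (p42), p42 = True.
But (¬p42) is also a unit clause — contradiction.
Either choice for p21 ends in contradiction.
Either choice for p12 ends in contradiction.
That branch fails; take p11 = True instead.
From the singleton clause (¬p21), p21 = False.
From the singleton clause (¬p31), p31 = False.
From the singleton clause (¬p41), p41 = False.
Try p22 = True.
From the singleton clause (¬p12), p12 = False.
From the singleton clause (¬p32), p32 = False.
From the singleton clause (p33), p33 = True.
From the singleton clause (¬p42), p42 = False.
From the singleton clause (p43), p43 = True.
But (¬p43) is also a unit clause — contradiction.
That branch fails; take p22 = False instead.
From the singleton clause (p23), p23 = True.
From the singleton clause (¬p13), p13 = False.
From the singleton clause (¬p33), p33 = False.
From the singleton clause (p32), p32 = True.
From the singleton clause (¬p12), p12 = False.
From the singleton clause (¬p42), p42 = False.
From the singleton clause (p43), p43 = True.
But (¬p43) is also a unit clause — contradiction.
Either choice for p22 ends in contradiction.
Either choice for p11 ends in contradiction.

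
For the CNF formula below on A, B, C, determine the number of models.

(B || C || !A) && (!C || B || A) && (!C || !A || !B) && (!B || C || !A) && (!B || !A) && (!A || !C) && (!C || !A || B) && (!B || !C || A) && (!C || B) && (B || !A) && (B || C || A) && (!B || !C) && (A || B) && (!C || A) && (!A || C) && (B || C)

There are 2^3 = 8 truth assignments over (A, B, C).
Split on B. With B = true, the clauses containing B are satisfied and !B drops from the rest; 1 of the 2^2 = 4 assignments to the other variables satisfy what remains.
With B = false, by the same count on the reduced clause set, 0 assignments work.
(One model: A=F, B=T, C=F.)
Total: 1 + 0 = 1.

1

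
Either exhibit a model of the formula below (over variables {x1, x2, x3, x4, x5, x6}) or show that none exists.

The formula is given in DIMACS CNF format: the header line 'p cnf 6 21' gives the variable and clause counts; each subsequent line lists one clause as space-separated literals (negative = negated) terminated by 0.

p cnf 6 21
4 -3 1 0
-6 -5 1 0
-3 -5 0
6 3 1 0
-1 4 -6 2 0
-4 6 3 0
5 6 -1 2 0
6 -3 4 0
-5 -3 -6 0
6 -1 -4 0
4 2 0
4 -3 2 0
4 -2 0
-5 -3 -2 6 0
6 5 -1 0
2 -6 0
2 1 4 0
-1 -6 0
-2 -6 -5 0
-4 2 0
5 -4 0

UNSATISFIABLE

Suppose x3 = False.
Suppose x6 = True.
From the singleton clause (x2), x2 = True.
From the singleton clause (x4), x4 = True.
From the singleton clause (¬x1), x1 = False.
From the singleton clause (¬x5), x5 = False.
But (x5) is also a unit clause — contradiction.
Backtrack on x6: now try x6 = False.
From the singleton clause (x1), x1 = True.
From the singleton clause (¬x4), x4 = False.
From the singleton clause (x2), x2 = True.
But (¬x2) is also a unit clause — contradiction.
Both values of x6 lead to a conflict.
Backtrack on x3: now try x3 = True.
From the singleton clause (¬x5), x5 = False.
From the singleton clause (¬x4), x4 = False.
From the singleton clause (x1), x1 = True.
From the singleton clause (x6), x6 = True.
But (¬x6) is also a unit clause — contradiction.
Both values of x3 lead to a conflict.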